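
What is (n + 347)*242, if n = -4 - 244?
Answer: 23958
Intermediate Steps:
n = -248
(n + 347)*242 = (-248 + 347)*242 = 99*242 = 23958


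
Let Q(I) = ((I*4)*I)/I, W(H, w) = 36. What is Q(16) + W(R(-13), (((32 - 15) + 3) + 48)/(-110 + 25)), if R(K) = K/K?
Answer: 100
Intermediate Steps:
R(K) = 1
Q(I) = 4*I (Q(I) = ((4*I)*I)/I = (4*I²)/I = 4*I)
Q(16) + W(R(-13), (((32 - 15) + 3) + 48)/(-110 + 25)) = 4*16 + 36 = 64 + 36 = 100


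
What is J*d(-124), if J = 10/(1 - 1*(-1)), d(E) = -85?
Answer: -425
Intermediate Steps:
J = 5 (J = 10/(1 + 1) = 10/2 = 10*(½) = 5)
J*d(-124) = 5*(-85) = -425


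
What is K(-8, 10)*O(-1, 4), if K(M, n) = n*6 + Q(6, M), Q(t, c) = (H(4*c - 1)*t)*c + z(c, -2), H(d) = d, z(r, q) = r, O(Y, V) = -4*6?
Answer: -39264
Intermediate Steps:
O(Y, V) = -24
Q(t, c) = c + c*t*(-1 + 4*c) (Q(t, c) = ((4*c - 1)*t)*c + c = ((-1 + 4*c)*t)*c + c = (t*(-1 + 4*c))*c + c = c*t*(-1 + 4*c) + c = c + c*t*(-1 + 4*c))
K(M, n) = 6*n + M*(-5 + 24*M) (K(M, n) = n*6 + M*(1 + 6*(-1 + 4*M)) = 6*n + M*(1 + (-6 + 24*M)) = 6*n + M*(-5 + 24*M))
K(-8, 10)*O(-1, 4) = (-5*(-8) + 6*10 + 24*(-8)**2)*(-24) = (40 + 60 + 24*64)*(-24) = (40 + 60 + 1536)*(-24) = 1636*(-24) = -39264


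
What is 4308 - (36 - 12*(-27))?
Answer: 3948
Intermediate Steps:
4308 - (36 - 12*(-27)) = 4308 - (36 + 324) = 4308 - 1*360 = 4308 - 360 = 3948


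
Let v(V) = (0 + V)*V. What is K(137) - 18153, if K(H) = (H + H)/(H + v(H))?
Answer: -1252556/69 ≈ -18153.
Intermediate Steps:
v(V) = V**2 (v(V) = V*V = V**2)
K(H) = 2*H/(H + H**2) (K(H) = (H + H)/(H + H**2) = (2*H)/(H + H**2) = 2*H/(H + H**2))
K(137) - 18153 = 2/(1 + 137) - 18153 = 2/138 - 18153 = 2*(1/138) - 18153 = 1/69 - 18153 = -1252556/69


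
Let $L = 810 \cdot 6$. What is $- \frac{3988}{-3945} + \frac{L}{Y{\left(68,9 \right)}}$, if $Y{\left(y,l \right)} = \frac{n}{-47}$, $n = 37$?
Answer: $- \frac{900969344}{145965} \approx -6172.5$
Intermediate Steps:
$Y{\left(y,l \right)} = - \frac{37}{47}$ ($Y{\left(y,l \right)} = \frac{37}{-47} = 37 \left(- \frac{1}{47}\right) = - \frac{37}{47}$)
$L = 4860$
$- \frac{3988}{-3945} + \frac{L}{Y{\left(68,9 \right)}} = - \frac{3988}{-3945} + \frac{4860}{- \frac{37}{47}} = \left(-3988\right) \left(- \frac{1}{3945}\right) + 4860 \left(- \frac{47}{37}\right) = \frac{3988}{3945} - \frac{228420}{37} = - \frac{900969344}{145965}$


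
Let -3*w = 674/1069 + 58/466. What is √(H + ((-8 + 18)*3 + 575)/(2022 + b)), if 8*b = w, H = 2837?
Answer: √46057584091396437632797/4029006871 ≈ 53.266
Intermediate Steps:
w = -62681/249077 (w = -(674/1069 + 58/466)/3 = -(674*(1/1069) + 58*(1/466))/3 = -(674/1069 + 29/233)/3 = -⅓*188043/249077 = -62681/249077 ≈ -0.25165)
b = -62681/1992616 (b = (⅛)*(-62681/249077) = -62681/1992616 ≈ -0.031457)
√(H + ((-8 + 18)*3 + 575)/(2022 + b)) = √(2837 + ((-8 + 18)*3 + 575)/(2022 - 62681/1992616)) = √(2837 + (10*3 + 575)/(4029006871/1992616)) = √(2837 + (30 + 575)*(1992616/4029006871)) = √(2837 + 605*(1992616/4029006871)) = √(2837 + 1205532680/4029006871) = √(11431498025707/4029006871) = √46057584091396437632797/4029006871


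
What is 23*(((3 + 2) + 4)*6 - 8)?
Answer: 1058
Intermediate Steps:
23*(((3 + 2) + 4)*6 - 8) = 23*((5 + 4)*6 - 8) = 23*(9*6 - 8) = 23*(54 - 8) = 23*46 = 1058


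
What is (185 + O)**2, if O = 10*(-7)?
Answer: 13225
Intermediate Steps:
O = -70
(185 + O)**2 = (185 - 70)**2 = 115**2 = 13225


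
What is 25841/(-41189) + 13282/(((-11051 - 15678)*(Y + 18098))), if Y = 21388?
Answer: -13636844365276/21735873839283 ≈ -0.62739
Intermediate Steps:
25841/(-41189) + 13282/(((-11051 - 15678)*(Y + 18098))) = 25841/(-41189) + 13282/(((-11051 - 15678)*(21388 + 18098))) = 25841*(-1/41189) + 13282/((-26729*39486)) = -25841/41189 + 13282/(-1055421294) = -25841/41189 + 13282*(-1/1055421294) = -25841/41189 - 6641/527710647 = -13636844365276/21735873839283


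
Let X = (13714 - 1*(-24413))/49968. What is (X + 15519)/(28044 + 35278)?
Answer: 258497173/1054691232 ≈ 0.24509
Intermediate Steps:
X = 12709/16656 (X = (13714 + 24413)*(1/49968) = 38127*(1/49968) = 12709/16656 ≈ 0.76303)
(X + 15519)/(28044 + 35278) = (12709/16656 + 15519)/(28044 + 35278) = (258497173/16656)/63322 = (258497173/16656)*(1/63322) = 258497173/1054691232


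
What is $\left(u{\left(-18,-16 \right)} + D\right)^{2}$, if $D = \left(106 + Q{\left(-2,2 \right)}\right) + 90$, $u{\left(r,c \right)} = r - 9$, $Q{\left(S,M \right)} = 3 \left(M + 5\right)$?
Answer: $36100$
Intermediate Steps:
$Q{\left(S,M \right)} = 15 + 3 M$ ($Q{\left(S,M \right)} = 3 \left(5 + M\right) = 15 + 3 M$)
$u{\left(r,c \right)} = -9 + r$ ($u{\left(r,c \right)} = r - 9 = -9 + r$)
$D = 217$ ($D = \left(106 + \left(15 + 3 \cdot 2\right)\right) + 90 = \left(106 + \left(15 + 6\right)\right) + 90 = \left(106 + 21\right) + 90 = 127 + 90 = 217$)
$\left(u{\left(-18,-16 \right)} + D\right)^{2} = \left(\left(-9 - 18\right) + 217\right)^{2} = \left(-27 + 217\right)^{2} = 190^{2} = 36100$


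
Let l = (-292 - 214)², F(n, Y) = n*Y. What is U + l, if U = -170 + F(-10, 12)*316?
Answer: 217946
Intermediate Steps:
F(n, Y) = Y*n
l = 256036 (l = (-506)² = 256036)
U = -38090 (U = -170 + (12*(-10))*316 = -170 - 120*316 = -170 - 37920 = -38090)
U + l = -38090 + 256036 = 217946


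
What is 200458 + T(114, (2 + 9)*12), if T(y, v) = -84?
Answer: 200374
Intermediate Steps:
200458 + T(114, (2 + 9)*12) = 200458 - 84 = 200374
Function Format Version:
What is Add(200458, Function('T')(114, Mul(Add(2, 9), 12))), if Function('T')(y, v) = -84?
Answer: 200374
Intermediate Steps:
Add(200458, Function('T')(114, Mul(Add(2, 9), 12))) = Add(200458, -84) = 200374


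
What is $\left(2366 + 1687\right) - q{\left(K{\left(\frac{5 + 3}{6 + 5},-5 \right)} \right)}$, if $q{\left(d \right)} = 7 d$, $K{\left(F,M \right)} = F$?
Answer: $\frac{44527}{11} \approx 4047.9$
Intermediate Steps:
$\left(2366 + 1687\right) - q{\left(K{\left(\frac{5 + 3}{6 + 5},-5 \right)} \right)} = \left(2366 + 1687\right) - 7 \frac{5 + 3}{6 + 5} = 4053 - 7 \cdot \frac{8}{11} = 4053 - \frac{56}{11} = \frac{44527}{11}$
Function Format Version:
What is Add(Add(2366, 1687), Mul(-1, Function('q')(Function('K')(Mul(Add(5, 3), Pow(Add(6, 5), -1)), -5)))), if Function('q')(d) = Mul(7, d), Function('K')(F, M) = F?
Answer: Rational(44527, 11) ≈ 4047.9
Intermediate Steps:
Add(Add(2366, 1687), Mul(-1, Function('q')(Function('K')(Mul(Add(5, 3), Pow(Add(6, 5), -1)), -5)))) = Add(Add(2366, 1687), Mul(-1, Mul(7, Mul(Add(5, 3), Pow(Add(6, 5), -1))))) = Add(4053, Mul(-1, Mul(7, Mul(8, Pow(11, -1))))) = Add(4053, Mul(-1, Mul(7, Mul(8, Rational(1, 11))))) = Add(4053, Mul(-1, Mul(7, Rational(8, 11)))) = Add(4053, Mul(-1, Rational(56, 11))) = Add(4053, Rational(-56, 11)) = Rational(44527, 11)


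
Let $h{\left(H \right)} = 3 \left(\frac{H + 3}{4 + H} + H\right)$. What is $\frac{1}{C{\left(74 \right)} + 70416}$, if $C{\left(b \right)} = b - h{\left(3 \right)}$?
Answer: $\frac{7}{493349} \approx 1.4189 \cdot 10^{-5}$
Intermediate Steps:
$h{\left(H \right)} = 3 H + \frac{3 \left(3 + H\right)}{4 + H}$ ($h{\left(H \right)} = 3 \left(\frac{3 + H}{4 + H} + H\right) = 3 \left(H + \frac{3 + H}{4 + H}\right) = 3 H + \frac{3 \left(3 + H\right)}{4 + H}$)
$C{\left(b \right)} = - \frac{81}{7} + b$ ($C{\left(b \right)} = b - \frac{3 \left(3 + 3^{2} + 5 \cdot 3\right)}{4 + 3} = b - \frac{3 \left(3 + 9 + 15\right)}{7} = b - 3 \cdot \frac{1}{7} \cdot 27 = b - \frac{81}{7} = - \frac{81}{7} + b$)
$\frac{1}{C{\left(74 \right)} + 70416} = \frac{1}{\left(- \frac{81}{7} + 74\right) + 70416} = \frac{1}{\frac{437}{7} + 70416} = \frac{1}{\frac{493349}{7}} = \frac{7}{493349}$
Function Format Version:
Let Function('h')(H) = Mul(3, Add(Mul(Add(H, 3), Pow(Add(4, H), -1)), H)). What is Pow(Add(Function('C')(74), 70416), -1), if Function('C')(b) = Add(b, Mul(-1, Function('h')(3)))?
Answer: Rational(7, 493349) ≈ 1.4189e-5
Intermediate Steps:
Function('h')(H) = Add(Mul(3, H), Mul(3, Pow(Add(4, H), -1), Add(3, H))) (Function('h')(H) = Mul(3, Add(Mul(Add(3, H), Pow(Add(4, H), -1)), H)) = Mul(3, Add(Mul(Pow(Add(4, H), -1), Add(3, H)), H)) = Mul(3, Add(H, Mul(Pow(Add(4, H), -1), Add(3, H)))) = Add(Mul(3, H), Mul(3, Pow(Add(4, H), -1), Add(3, H))))
Function('C')(b) = Add(Rational(-81, 7), b) (Function('C')(b) = Add(b, Mul(-1, Mul(3, Pow(Add(4, 3), -1), Add(3, Pow(3, 2), Mul(5, 3))))) = Add(b, Mul(-1, Mul(3, Pow(7, -1), Add(3, 9, 15)))) = Add(b, Mul(-1, Mul(3, Rational(1, 7), 27))) = Add(b, Mul(-1, Rational(81, 7))) = Add(b, Rational(-81, 7)) = Add(Rational(-81, 7), b))
Pow(Add(Function('C')(74), 70416), -1) = Pow(Add(Add(Rational(-81, 7), 74), 70416), -1) = Pow(Add(Rational(437, 7), 70416), -1) = Pow(Rational(493349, 7), -1) = Rational(7, 493349)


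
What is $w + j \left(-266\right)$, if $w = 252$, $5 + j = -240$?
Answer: $65422$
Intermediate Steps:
$j = -245$ ($j = -5 - 240 = -245$)
$w + j \left(-266\right) = 252 - -65170 = 252 + 65170 = 65422$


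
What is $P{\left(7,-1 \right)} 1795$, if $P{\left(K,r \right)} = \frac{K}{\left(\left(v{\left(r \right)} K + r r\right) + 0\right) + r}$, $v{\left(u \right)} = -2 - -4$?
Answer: $\frac{1795}{2} \approx 897.5$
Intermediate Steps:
$v{\left(u \right)} = 2$ ($v{\left(u \right)} = -2 + 4 = 2$)
$P{\left(K,r \right)} = \frac{K}{r + r^{2} + 2 K}$ ($P{\left(K,r \right)} = \frac{K}{\left(\left(2 K + r r\right) + 0\right) + r} = \frac{K}{\left(\left(2 K + r^{2}\right) + 0\right) + r} = \frac{K}{\left(\left(r^{2} + 2 K\right) + 0\right) + r} = \frac{K}{\left(r^{2} + 2 K\right) + r} = \frac{K}{r + r^{2} + 2 K}$)
$P{\left(7,-1 \right)} 1795 = \frac{7}{-1 + \left(-1\right)^{2} + 2 \cdot 7} \cdot 1795 = \frac{7}{-1 + 1 + 14} \cdot 1795 = \frac{7}{14} \cdot 1795 = 7 \cdot \frac{1}{14} \cdot 1795 = \frac{1}{2} \cdot 1795 = \frac{1795}{2}$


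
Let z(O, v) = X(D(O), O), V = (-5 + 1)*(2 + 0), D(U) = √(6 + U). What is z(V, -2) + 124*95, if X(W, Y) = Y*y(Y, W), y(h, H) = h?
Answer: 11844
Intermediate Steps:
X(W, Y) = Y² (X(W, Y) = Y*Y = Y²)
V = -8 (V = -4*2 = -8)
z(O, v) = O²
z(V, -2) + 124*95 = (-8)² + 124*95 = 64 + 11780 = 11844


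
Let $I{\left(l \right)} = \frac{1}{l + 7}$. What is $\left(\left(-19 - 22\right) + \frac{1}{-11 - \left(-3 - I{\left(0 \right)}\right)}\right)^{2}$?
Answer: $\frac{5116644}{3025} \approx 1691.5$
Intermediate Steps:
$I{\left(l \right)} = \frac{1}{7 + l}$
$\left(\left(-19 - 22\right) + \frac{1}{-11 - \left(-3 - I{\left(0 \right)}\right)}\right)^{2} = \left(\left(-19 - 22\right) + \frac{1}{-11 - \left(-3 - \frac{1}{7 + 0}\right)}\right)^{2} = \left(\left(-19 - 22\right) + \frac{1}{-11 - \left(-3 - \frac{1}{7}\right)}\right)^{2} = \left(-41 + \frac{1}{-11 + \left(\left(53 + \frac{1}{7}\right) - 50\right)}\right)^{2} = \left(-41 + \frac{1}{-11 + \left(\frac{372}{7} - 50\right)}\right)^{2} = \left(-41 + \frac{1}{-11 + \frac{22}{7}}\right)^{2} = \left(-41 + \frac{1}{- \frac{55}{7}}\right)^{2} = \left(-41 - \frac{7}{55}\right)^{2} = \left(- \frac{2262}{55}\right)^{2} = \frac{5116644}{3025}$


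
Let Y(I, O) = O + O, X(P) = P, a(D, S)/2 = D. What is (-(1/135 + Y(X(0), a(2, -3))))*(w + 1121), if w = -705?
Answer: -449696/135 ≈ -3331.1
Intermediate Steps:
a(D, S) = 2*D
Y(I, O) = 2*O
(-(1/135 + Y(X(0), a(2, -3))))*(w + 1121) = (-(1/135 + 2*(2*2)))*(-705 + 1121) = -(1/135 + 2*4)*416 = -(1/135 + 8)*416 = -1*1081/135*416 = -1081/135*416 = -449696/135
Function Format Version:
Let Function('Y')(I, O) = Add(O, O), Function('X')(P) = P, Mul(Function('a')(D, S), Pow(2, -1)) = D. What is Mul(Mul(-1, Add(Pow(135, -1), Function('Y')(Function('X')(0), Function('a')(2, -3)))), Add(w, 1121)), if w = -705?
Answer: Rational(-449696, 135) ≈ -3331.1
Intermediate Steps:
Function('a')(D, S) = Mul(2, D)
Function('Y')(I, O) = Mul(2, O)
Mul(Mul(-1, Add(Pow(135, -1), Function('Y')(Function('X')(0), Function('a')(2, -3)))), Add(w, 1121)) = Mul(Mul(-1, Add(Pow(135, -1), Mul(2, Mul(2, 2)))), Add(-705, 1121)) = Mul(Mul(-1, Add(Rational(1, 135), Mul(2, 4))), 416) = Mul(Mul(-1, Add(Rational(1, 135), 8)), 416) = Mul(Mul(-1, Rational(1081, 135)), 416) = Mul(Rational(-1081, 135), 416) = Rational(-449696, 135)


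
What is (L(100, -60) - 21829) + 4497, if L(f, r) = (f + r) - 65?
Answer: -17357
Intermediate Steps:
L(f, r) = -65 + f + r
(L(100, -60) - 21829) + 4497 = ((-65 + 100 - 60) - 21829) + 4497 = (-25 - 21829) + 4497 = -21854 + 4497 = -17357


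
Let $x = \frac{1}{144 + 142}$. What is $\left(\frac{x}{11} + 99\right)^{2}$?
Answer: $\frac{97004217025}{9897316} \approx 9801.1$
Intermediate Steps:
$x = \frac{1}{286} \approx 0.0034965$
$\left(\frac{x}{11} + 99\right)^{2} = \left(\frac{1}{286 \cdot 11} + 99\right)^{2} = \left(\frac{1}{286} \cdot \frac{1}{11} + 99\right)^{2} = \left(\frac{1}{3146} + 99\right)^{2} = \left(\frac{311455}{3146}\right)^{2} = \frac{97004217025}{9897316}$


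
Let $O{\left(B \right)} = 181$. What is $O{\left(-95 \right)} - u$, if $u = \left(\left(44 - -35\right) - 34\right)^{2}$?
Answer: $-1844$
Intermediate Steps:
$u = 2025$ ($u = \left(\left(44 + 35\right) - 34\right)^{2} = \left(79 - 34\right)^{2} = 45^{2} = 2025$)
$O{\left(-95 \right)} - u = 181 - 2025 = -1844$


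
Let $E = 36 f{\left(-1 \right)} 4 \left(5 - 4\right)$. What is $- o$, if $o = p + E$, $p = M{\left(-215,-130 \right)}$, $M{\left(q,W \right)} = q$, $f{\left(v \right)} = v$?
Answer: $359$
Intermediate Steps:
$p = -215$
$E = -144$ ($E = 36 \left(-1\right) 4 \left(5 - 4\right) = - 36 \cdot 4 \cdot 1 = \left(-36\right) 4 = -144$)
$o = -359$ ($o = -215 - 144 = -359$)
$- o = \left(-1\right) \left(-359\right) = 359$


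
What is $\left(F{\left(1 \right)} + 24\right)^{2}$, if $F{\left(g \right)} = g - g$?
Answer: $576$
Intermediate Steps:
$F{\left(g \right)} = 0$
$\left(F{\left(1 \right)} + 24\right)^{2} = \left(0 + 24\right)^{2} = 24^{2} = 576$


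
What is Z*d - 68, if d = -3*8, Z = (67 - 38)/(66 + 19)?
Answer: -6476/85 ≈ -76.188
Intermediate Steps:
Z = 29/85 ≈ 0.34118
d = -24
Z*d - 68 = (29/85)*(-24) - 68 = -696/85 - 68 = -6476/85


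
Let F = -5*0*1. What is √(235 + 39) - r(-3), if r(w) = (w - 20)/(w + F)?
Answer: -23/3 + √274 ≈ 8.8863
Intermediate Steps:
F = 0 (F = 0*1 = 0)
r(w) = (-20 + w)/w (r(w) = (w - 20)/(w + 0) = (-20 + w)/w)
√(235 + 39) - r(-3) = √(235 + 39) - (-20 - 3)/(-3) = √274 - (-1)*(-23)/3 = √274 - 1*23/3 = √274 - 23/3 = -23/3 + √274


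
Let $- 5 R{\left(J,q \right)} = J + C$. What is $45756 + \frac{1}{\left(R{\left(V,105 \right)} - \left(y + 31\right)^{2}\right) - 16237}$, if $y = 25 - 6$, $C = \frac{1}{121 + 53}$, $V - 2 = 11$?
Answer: $\frac{745980794598}{16303453} \approx 45756.0$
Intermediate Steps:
$V = 13$ ($V = 2 + 11 = 13$)
$C = \frac{1}{174} \approx 0.0057471$
$R{\left(J,q \right)} = - \frac{1}{870} - \frac{J}{5}$ ($R{\left(J,q \right)} = - \frac{J + \frac{1}{174}}{5} = - \frac{\frac{1}{174} + J}{5} = - \frac{1}{870} - \frac{J}{5}$)
$y = 19$ ($y = 25 - 6 = 19$)
$45756 + \frac{1}{\left(R{\left(V,105 \right)} - \left(y + 31\right)^{2}\right) - 16237} = 45756 + \frac{1}{\left(\left(- \frac{1}{870} - \frac{13}{5}\right) - \left(19 + 31\right)^{2}\right) - 16237} = 45756 + \frac{1}{\left(\left(- \frac{1}{870} - \frac{13}{5}\right) - 50^{2}\right) - 16237} = 45756 + \frac{1}{\left(- \frac{2263}{870} - 2500\right) - 16237} = 45756 + \frac{1}{- \frac{2177263}{870} - 16237} = 45756 + \frac{1}{- \frac{16303453}{870}} = 45756 - \frac{870}{16303453} = \frac{745980794598}{16303453}$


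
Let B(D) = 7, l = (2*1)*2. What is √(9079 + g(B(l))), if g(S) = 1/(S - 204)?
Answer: √352346714/197 ≈ 95.284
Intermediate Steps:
l = 4 (l = 2*2 = 4)
g(S) = 1/(-204 + S)
√(9079 + g(B(l))) = √(9079 + 1/(-204 + 7)) = √(9079 + 1/(-197)) = √(9079 - 1/197) = √(1788562/197) = √352346714/197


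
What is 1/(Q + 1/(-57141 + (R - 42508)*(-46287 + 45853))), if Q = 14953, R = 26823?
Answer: 6750149/100934977998 ≈ 6.6876e-5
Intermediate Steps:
1/(Q + 1/(-57141 + (R - 42508)*(-46287 + 45853))) = 1/(14953 + 1/(-57141 + (26823 - 42508)*(-46287 + 45853))) = 1/(14953 + 1/(-57141 - 15685*(-434))) = 1/(14953 + 1/(-57141 + 6807290)) = 1/(14953 + 1/6750149) = 1/(100934977998/6750149) = 6750149/100934977998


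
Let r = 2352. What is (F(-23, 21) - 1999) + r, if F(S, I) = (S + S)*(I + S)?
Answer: 445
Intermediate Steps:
F(S, I) = 2*S*(I + S) (F(S, I) = (2*S)*(I + S) = 2*S*(I + S))
(F(-23, 21) - 1999) + r = (2*(-23)*(21 - 23) - 1999) + 2352 = (2*(-23)*(-2) - 1999) + 2352 = (92 - 1999) + 2352 = -1907 + 2352 = 445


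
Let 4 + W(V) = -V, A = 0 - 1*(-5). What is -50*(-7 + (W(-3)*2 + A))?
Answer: 200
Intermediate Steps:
A = 5 (A = 0 + 5 = 5)
W(V) = -4 - V
-50*(-7 + (W(-3)*2 + A)) = -50*(-7 + ((-4 - 1*(-3))*2 + 5)) = -50*(-7 + ((-4 + 3)*2 + 5)) = -50*(-7 + (-1*2 + 5)) = -50*(-7 + (-2 + 5)) = -50*(-7 + 3) = -50*(-4) = 200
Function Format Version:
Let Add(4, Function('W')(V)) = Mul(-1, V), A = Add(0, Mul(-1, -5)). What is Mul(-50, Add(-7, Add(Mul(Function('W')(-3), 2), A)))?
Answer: 200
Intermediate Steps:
A = 5 (A = Add(0, 5) = 5)
Function('W')(V) = Add(-4, Mul(-1, V))
Mul(-50, Add(-7, Add(Mul(Function('W')(-3), 2), A))) = Mul(-50, Add(-7, Add(Mul(Add(-4, Mul(-1, -3)), 2), 5))) = Mul(-50, Add(-7, Add(Mul(Add(-4, 3), 2), 5))) = Mul(-50, Add(-7, Add(Mul(-1, 2), 5))) = Mul(-50, Add(-7, Add(-2, 5))) = Mul(-50, Add(-7, 3)) = Mul(-50, -4) = 200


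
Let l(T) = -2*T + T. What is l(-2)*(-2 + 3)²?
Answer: 2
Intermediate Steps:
l(T) = -T
l(-2)*(-2 + 3)² = (-1*(-2))*(-2 + 3)² = 2*1² = 2*1 = 2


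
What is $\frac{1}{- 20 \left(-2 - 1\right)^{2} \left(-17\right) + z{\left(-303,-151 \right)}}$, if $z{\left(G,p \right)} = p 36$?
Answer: $- \frac{1}{2376} \approx -0.00042088$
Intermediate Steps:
$z{\left(G,p \right)} = 36 p$
$\frac{1}{- 20 \left(-2 - 1\right)^{2} \left(-17\right) + z{\left(-303,-151 \right)}} = \frac{1}{- 20 \left(-2 - 1\right)^{2} \left(-17\right) + 36 \left(-151\right)} = \frac{1}{- 20 \left(-3\right)^{2} \left(-17\right) - 5436} = \frac{1}{\left(-20\right) 9 \left(-17\right) - 5436} = \frac{1}{\left(-180\right) \left(-17\right) - 5436} = \frac{1}{3060 - 5436} = \frac{1}{-2376} = - \frac{1}{2376}$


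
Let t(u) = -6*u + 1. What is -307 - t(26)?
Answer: -152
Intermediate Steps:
t(u) = 1 - 6*u
-307 - t(26) = -307 - (1 - 6*26) = -307 - (1 - 156) = -307 - 1*(-155) = -307 + 155 = -152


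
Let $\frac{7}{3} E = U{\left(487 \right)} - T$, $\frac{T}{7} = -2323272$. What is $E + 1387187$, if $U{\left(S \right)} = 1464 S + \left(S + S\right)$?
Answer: $\frac{60640847}{7} \approx 8.663 \cdot 10^{6}$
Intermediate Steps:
$T = -16262904$ ($T = 7 \left(-2323272\right) = -16262904$)
$U{\left(S \right)} = 1466 S$ ($U{\left(S \right)} = 1464 S + 2 S = 1466 S$)
$E = \frac{50930538}{7}$ ($E = \frac{3 \left(1466 \cdot 487 - -16262904\right)}{7} = \frac{3 \left(713942 + 16262904\right)}{7} = \frac{3}{7} \cdot 16976846 = \frac{50930538}{7} \approx 7.2758 \cdot 10^{6}$)
$E + 1387187 = \frac{50930538}{7} + 1387187 = \frac{60640847}{7}$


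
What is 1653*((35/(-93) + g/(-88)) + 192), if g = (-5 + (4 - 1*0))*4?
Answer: 216077405/682 ≈ 3.1683e+5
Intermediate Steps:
g = -4 (g = (-5 + (4 + 0))*4 = (-5 + 4)*4 = -1*4 = -4)
1653*((35/(-93) + g/(-88)) + 192) = 1653*((35/(-93) - 4/(-88)) + 192) = 1653*((35*(-1/93) - 4*(-1/88)) + 192) = 1653*((-35/93 + 1/22) + 192) = 1653*(-677/2046 + 192) = 1653*(392155/2046) = 216077405/682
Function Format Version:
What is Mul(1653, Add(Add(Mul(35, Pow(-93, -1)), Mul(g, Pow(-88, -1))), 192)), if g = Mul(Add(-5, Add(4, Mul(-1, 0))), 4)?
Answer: Rational(216077405, 682) ≈ 3.1683e+5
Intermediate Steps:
g = -4 (g = Mul(Add(-5, Add(4, 0)), 4) = Mul(Add(-5, 4), 4) = Mul(-1, 4) = -4)
Mul(1653, Add(Add(Mul(35, Pow(-93, -1)), Mul(g, Pow(-88, -1))), 192)) = Mul(1653, Add(Add(Mul(35, Pow(-93, -1)), Mul(-4, Pow(-88, -1))), 192)) = Mul(1653, Add(Add(Mul(35, Rational(-1, 93)), Mul(-4, Rational(-1, 88))), 192)) = Mul(1653, Add(Add(Rational(-35, 93), Rational(1, 22)), 192)) = Mul(1653, Add(Rational(-677, 2046), 192)) = Mul(1653, Rational(392155, 2046)) = Rational(216077405, 682)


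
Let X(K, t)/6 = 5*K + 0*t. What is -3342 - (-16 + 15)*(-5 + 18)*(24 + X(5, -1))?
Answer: -1080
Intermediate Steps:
X(K, t) = 30*K (X(K, t) = 6*(5*K + 0*t) = 6*(5*K + 0) = 6*(5*K) = 30*K)
-3342 - (-16 + 15)*(-5 + 18)*(24 + X(5, -1)) = -3342 - (-16 + 15)*(-5 + 18)*(24 + 30*5) = -3342 - (-1*13)*(24 + 150) = -3342 - (-13)*174 = -3342 - 1*(-2262) = -3342 + 2262 = -1080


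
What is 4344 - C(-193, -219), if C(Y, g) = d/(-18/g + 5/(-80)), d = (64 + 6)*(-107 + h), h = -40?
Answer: 12118632/23 ≈ 5.2690e+5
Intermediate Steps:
d = -10290 (d = (64 + 6)*(-107 - 40) = 70*(-147) = -10290)
C(Y, g) = -10290/(-1/16 - 18/g) (C(Y, g) = -10290/(-18/g + 5/(-80)) = -10290/(-18/g + 5*(-1/80)) = -10290/(-18/g - 1/16) = -10290/(-1/16 - 18/g))
4344 - C(-193, -219) = 4344 - 164640*(-219)/(288 - 219) = 4344 - 164640*(-219)/69 = 4344 - 1*(-12018720/23) = 4344 + 12018720/23 = 12118632/23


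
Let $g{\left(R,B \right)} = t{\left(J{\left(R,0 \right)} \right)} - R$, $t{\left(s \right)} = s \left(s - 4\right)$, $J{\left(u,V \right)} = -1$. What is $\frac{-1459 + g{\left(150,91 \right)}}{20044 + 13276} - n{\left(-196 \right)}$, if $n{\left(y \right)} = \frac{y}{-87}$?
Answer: $- \frac{1667567}{724710} \approx -2.301$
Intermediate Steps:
$t{\left(s \right)} = s \left(-4 + s\right)$
$n{\left(y \right)} = - \frac{y}{87}$ ($n{\left(y \right)} = y \left(- \frac{1}{87}\right) = - \frac{y}{87}$)
$g{\left(R,B \right)} = 5 - R$ ($g{\left(R,B \right)} = - (-4 - 1) - R = \left(-1\right) \left(-5\right) - R = 5 - R$)
$\frac{-1459 + g{\left(150,91 \right)}}{20044 + 13276} - n{\left(-196 \right)} = \frac{-1459 + \left(5 - 150\right)}{20044 + 13276} - \left(- \frac{1}{87}\right) \left(-196\right) = \frac{-1459 + \left(5 - 150\right)}{33320} - \frac{196}{87} = \left(-1459 - 145\right) \frac{1}{33320} - \frac{196}{87} = \left(-1604\right) \frac{1}{33320} - \frac{196}{87} = - \frac{401}{8330} - \frac{196}{87} = - \frac{1667567}{724710}$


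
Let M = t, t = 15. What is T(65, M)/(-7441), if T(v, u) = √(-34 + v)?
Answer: -√31/7441 ≈ -0.00074825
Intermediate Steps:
M = 15
T(65, M)/(-7441) = √(-34 + 65)/(-7441) = √31*(-1/7441) = -√31/7441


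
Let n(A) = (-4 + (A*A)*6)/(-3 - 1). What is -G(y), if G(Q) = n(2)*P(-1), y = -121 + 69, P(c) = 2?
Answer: 10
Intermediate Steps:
y = -52
n(A) = 1 - 3*A**2/2 (n(A) = (-4 + A**2*6)/(-4) = (-4 + 6*A**2)*(-1/4) = 1 - 3*A**2/2)
G(Q) = -10 (G(Q) = (1 - 3/2*2**2)*2 = (1 - 3/2*4)*2 = (1 - 6)*2 = -5*2 = -10)
-G(y) = -1*(-10) = 10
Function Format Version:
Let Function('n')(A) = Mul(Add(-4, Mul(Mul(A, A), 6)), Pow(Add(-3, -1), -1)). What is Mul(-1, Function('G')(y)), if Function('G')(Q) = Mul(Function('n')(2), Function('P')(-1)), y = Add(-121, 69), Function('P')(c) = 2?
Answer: 10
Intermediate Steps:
y = -52
Function('n')(A) = Add(1, Mul(Rational(-3, 2), Pow(A, 2))) (Function('n')(A) = Mul(Add(-4, Mul(Pow(A, 2), 6)), Pow(-4, -1)) = Mul(Add(-4, Mul(6, Pow(A, 2))), Rational(-1, 4)) = Add(1, Mul(Rational(-3, 2), Pow(A, 2))))
Function('G')(Q) = -10 (Function('G')(Q) = Mul(Add(1, Mul(Rational(-3, 2), Pow(2, 2))), 2) = Mul(Add(1, Mul(Rational(-3, 2), 4)), 2) = Mul(Add(1, -6), 2) = Mul(-5, 2) = -10)
Mul(-1, Function('G')(y)) = Mul(-1, -10) = 10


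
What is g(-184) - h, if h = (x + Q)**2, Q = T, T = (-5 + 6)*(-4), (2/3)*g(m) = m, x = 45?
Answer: -1957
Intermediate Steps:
g(m) = 3*m/2
T = -4 (T = 1*(-4) = -4)
Q = -4
h = 1681 (h = (45 - 4)**2 = 41**2 = 1681)
g(-184) - h = (3/2)*(-184) - 1*1681 = -276 - 1681 = -1957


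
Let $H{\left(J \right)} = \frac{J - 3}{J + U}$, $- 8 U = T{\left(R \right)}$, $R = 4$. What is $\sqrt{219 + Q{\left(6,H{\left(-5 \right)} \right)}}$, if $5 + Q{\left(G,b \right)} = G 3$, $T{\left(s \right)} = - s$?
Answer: $2 \sqrt{58} \approx 15.232$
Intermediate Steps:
$U = \frac{1}{2}$ ($U = - \frac{\left(-1\right) 4}{8} = \left(- \frac{1}{8}\right) \left(-4\right) = \frac{1}{2} \approx 0.5$)
$H{\left(J \right)} = \frac{-3 + J}{\frac{1}{2} + J}$ ($H{\left(J \right)} = \frac{J - 3}{J + \frac{1}{2}} = \frac{-3 + J}{\frac{1}{2} + J}$)
$Q{\left(G,b \right)} = -5 + 3 G$ ($Q{\left(G,b \right)} = -5 + G 3 = -5 + 3 G$)
$\sqrt{219 + Q{\left(6,H{\left(-5 \right)} \right)}} = \sqrt{219 + \left(-5 + 3 \cdot 6\right)} = \sqrt{219 + \left(-5 + 18\right)} = \sqrt{219 + 13} = \sqrt{232} = 2 \sqrt{58}$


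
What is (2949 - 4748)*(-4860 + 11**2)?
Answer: 8525461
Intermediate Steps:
(2949 - 4748)*(-4860 + 11**2) = -1799*(-4860 + 121) = -1799*(-4739) = 8525461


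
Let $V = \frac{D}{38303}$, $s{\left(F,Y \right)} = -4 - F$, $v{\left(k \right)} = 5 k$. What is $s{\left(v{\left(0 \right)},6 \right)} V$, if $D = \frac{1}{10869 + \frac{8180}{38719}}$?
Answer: $- \frac{154876}{16119625690273} \approx -9.6079 \cdot 10^{-9}$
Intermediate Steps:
$D = \frac{38719}{420844991}$ ($D = \frac{1}{10869 + 8180 \cdot \frac{1}{38719}} = \frac{1}{10869 + \frac{8180}{38719}} = \frac{1}{\frac{420844991}{38719}} = \frac{38719}{420844991} \approx 9.2003 \cdot 10^{-5}$)
$V = \frac{38719}{16119625690273}$ ($V = \frac{38719}{420844991 \cdot 38303} = \frac{38719}{420844991} \cdot \frac{1}{38303} = \frac{38719}{16119625690273} \approx 2.402 \cdot 10^{-9}$)
$s{\left(v{\left(0 \right)},6 \right)} V = \left(-4 - 5 \cdot 0\right) \frac{38719}{16119625690273} = \left(-4 - 0\right) \frac{38719}{16119625690273} = \left(-4 + 0\right) \frac{38719}{16119625690273} = \left(-4\right) \frac{38719}{16119625690273} = - \frac{154876}{16119625690273}$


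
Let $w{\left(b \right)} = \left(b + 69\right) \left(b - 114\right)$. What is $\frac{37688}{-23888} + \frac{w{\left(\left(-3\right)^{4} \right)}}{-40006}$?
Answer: $- \frac{86843783}{59728958} \approx -1.454$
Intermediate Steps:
$w{\left(b \right)} = \left(-114 + b\right) \left(69 + b\right)$ ($w{\left(b \right)} = \left(69 + b\right) \left(b - 114\right) = \left(69 + b\right) \left(-114 + b\right) = \left(-114 + b\right) \left(69 + b\right)$)
$\frac{37688}{-23888} + \frac{w{\left(\left(-3\right)^{4} \right)}}{-40006} = \frac{37688}{-23888} + \frac{-7866 + \left(\left(-3\right)^{4}\right)^{2} - 45 \left(-3\right)^{4}}{-40006} = 37688 \left(- \frac{1}{23888}\right) + \left(-7866 + 81^{2} - 3645\right) \left(- \frac{1}{40006}\right) = - \frac{4711}{2986} + \left(-7866 + 6561 - 3645\right) \left(- \frac{1}{40006}\right) = - \frac{4711}{2986} - - \frac{2475}{20003} = - \frac{4711}{2986} + \frac{2475}{20003} = - \frac{86843783}{59728958}$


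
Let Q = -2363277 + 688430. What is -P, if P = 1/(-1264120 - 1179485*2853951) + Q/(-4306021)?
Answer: -11680263952238515664/30029884439534230455 ≈ -0.38895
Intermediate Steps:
Q = -1674847
P = 11680263952238515664/30029884439534230455 (P = 1/(-1264120 - 1179485*2853951) - 1674847/(-4306021) = (1/2853951)/(-2443605) - 1674847*(-1/4306021) = -1/2443605*1/2853951 + 1674847/4306021 = -1/6973928933355 + 1674847/4306021 = 11680263952238515664/30029884439534230455 ≈ 0.38895)
-P = -1*11680263952238515664/30029884439534230455 = -11680263952238515664/30029884439534230455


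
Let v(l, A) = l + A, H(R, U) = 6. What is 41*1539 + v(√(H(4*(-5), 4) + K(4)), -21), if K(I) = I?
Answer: 63078 + √10 ≈ 63081.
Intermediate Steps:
v(l, A) = A + l
41*1539 + v(√(H(4*(-5), 4) + K(4)), -21) = 41*1539 + (-21 + √(6 + 4)) = 63099 + (-21 + √10) = 63078 + √10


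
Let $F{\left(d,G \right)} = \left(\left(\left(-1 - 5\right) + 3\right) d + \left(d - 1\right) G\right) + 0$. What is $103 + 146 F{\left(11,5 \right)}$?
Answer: $2585$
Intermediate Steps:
$F{\left(d,G \right)} = - 3 d + G \left(-1 + d\right)$ ($F{\left(d,G \right)} = \left(\left(-6 + 3\right) d + \left(d - 1\right) G\right) + 0 = \left(- 3 d + \left(-1 + d\right) G\right) + 0 = \left(- 3 d + G \left(-1 + d\right)\right) + 0 = - 3 d + G \left(-1 + d\right)$)
$103 + 146 F{\left(11,5 \right)} = 103 + 146 \left(\left(-1\right) 5 - 33 + 5 \cdot 11\right) = 103 + 146 \left(-5 - 33 + 55\right) = 103 + 146 \cdot 17 = 103 + 2482 = 2585$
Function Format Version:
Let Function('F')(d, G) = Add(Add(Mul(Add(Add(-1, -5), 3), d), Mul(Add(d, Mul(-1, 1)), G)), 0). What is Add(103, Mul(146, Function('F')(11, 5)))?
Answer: 2585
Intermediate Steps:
Function('F')(d, G) = Add(Mul(-3, d), Mul(G, Add(-1, d))) (Function('F')(d, G) = Add(Add(Mul(Add(-6, 3), d), Mul(Add(d, -1), G)), 0) = Add(Add(Mul(-3, d), Mul(Add(-1, d), G)), 0) = Add(Add(Mul(-3, d), Mul(G, Add(-1, d))), 0) = Add(Mul(-3, d), Mul(G, Add(-1, d))))
Add(103, Mul(146, Function('F')(11, 5))) = Add(103, Mul(146, Add(Mul(-1, 5), Mul(-3, 11), Mul(5, 11)))) = Add(103, Mul(146, Add(-5, -33, 55))) = Add(103, Mul(146, 17)) = Add(103, 2482) = 2585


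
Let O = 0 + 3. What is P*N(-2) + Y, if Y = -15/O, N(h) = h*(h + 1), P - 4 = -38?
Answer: -73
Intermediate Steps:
P = -34 (P = 4 - 38 = -34)
N(h) = h*(1 + h)
O = 3
Y = -5 (Y = -15/3 = -15*⅓ = -5)
P*N(-2) + Y = -(-68)*(1 - 2) - 5 = -(-68)*(-1) - 5 = -34*2 - 5 = -68 - 5 = -73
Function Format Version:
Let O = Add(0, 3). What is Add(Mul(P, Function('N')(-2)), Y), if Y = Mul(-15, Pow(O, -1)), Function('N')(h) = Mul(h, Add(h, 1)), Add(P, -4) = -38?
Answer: -73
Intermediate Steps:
P = -34 (P = Add(4, -38) = -34)
Function('N')(h) = Mul(h, Add(1, h))
O = 3
Y = -5 (Y = Mul(-15, Pow(3, -1)) = Mul(-15, Rational(1, 3)) = -5)
Add(Mul(P, Function('N')(-2)), Y) = Add(Mul(-34, Mul(-2, Add(1, -2))), -5) = Add(Mul(-34, Mul(-2, -1)), -5) = Add(Mul(-34, 2), -5) = Add(-68, -5) = -73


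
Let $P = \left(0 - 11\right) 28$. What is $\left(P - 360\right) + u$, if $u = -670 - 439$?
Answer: $-1777$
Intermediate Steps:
$u = -1109$ ($u = -670 - 439 = -1109$)
$P = -308$ ($P = \left(-11\right) 28 = -308$)
$\left(P - 360\right) + u = \left(-308 - 360\right) - 1109 = -668 - 1109 = -1777$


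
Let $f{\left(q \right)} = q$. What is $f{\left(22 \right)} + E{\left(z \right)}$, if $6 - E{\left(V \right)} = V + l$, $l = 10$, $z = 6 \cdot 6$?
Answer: $-18$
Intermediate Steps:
$z = 36$
$E{\left(V \right)} = -4 - V$ ($E{\left(V \right)} = 6 - \left(V + 10\right) = 6 - \left(10 + V\right) = -4 - V$)
$f{\left(22 \right)} + E{\left(z \right)} = 22 - 40 = -18$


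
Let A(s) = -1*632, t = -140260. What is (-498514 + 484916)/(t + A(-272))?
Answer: 6799/70446 ≈ 0.096514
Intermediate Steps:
A(s) = -632
(-498514 + 484916)/(t + A(-272)) = (-498514 + 484916)/(-140260 - 632) = -13598/(-140892) = -13598*(-1/140892) = 6799/70446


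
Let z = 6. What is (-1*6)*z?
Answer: -36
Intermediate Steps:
(-1*6)*z = -1*6*6 = -6*6 = -36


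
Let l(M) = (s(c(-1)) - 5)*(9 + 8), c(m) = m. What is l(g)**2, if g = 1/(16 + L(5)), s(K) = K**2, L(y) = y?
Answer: 4624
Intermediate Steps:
g = 1/21 (g = 1/(16 + 5) = 1/21 ≈ 0.047619)
l(M) = -68 (l(M) = ((-1)**2 - 5)*(9 + 8) = (1 - 5)*17 = -4*17 = -68)
l(g)**2 = (-68)**2 = 4624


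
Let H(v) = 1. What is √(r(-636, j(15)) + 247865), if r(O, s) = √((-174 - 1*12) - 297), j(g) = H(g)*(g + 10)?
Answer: √(247865 + I*√483) ≈ 497.86 + 0.022*I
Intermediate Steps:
j(g) = 10 + g (j(g) = 1*(g + 10) = 1*(10 + g) = 10 + g)
r(O, s) = I*√483 (r(O, s) = √((-174 - 12) - 297) = √(-186 - 297) = √(-483) = I*√483)
√(r(-636, j(15)) + 247865) = √(I*√483 + 247865) = √(247865 + I*√483)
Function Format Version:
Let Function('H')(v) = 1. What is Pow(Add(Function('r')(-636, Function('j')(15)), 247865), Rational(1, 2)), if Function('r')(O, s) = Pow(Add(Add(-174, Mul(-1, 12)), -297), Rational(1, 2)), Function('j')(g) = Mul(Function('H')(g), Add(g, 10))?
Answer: Pow(Add(247865, Mul(I, Pow(483, Rational(1, 2)))), Rational(1, 2)) ≈ Add(497.86, Mul(0.022, I))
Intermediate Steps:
Function('j')(g) = Add(10, g) (Function('j')(g) = Mul(1, Add(g, 10)) = Mul(1, Add(10, g)) = Add(10, g))
Function('r')(O, s) = Mul(I, Pow(483, Rational(1, 2))) (Function('r')(O, s) = Pow(Add(Add(-174, -12), -297), Rational(1, 2)) = Pow(Add(-186, -297), Rational(1, 2)) = Pow(-483, Rational(1, 2)) = Mul(I, Pow(483, Rational(1, 2))))
Pow(Add(Function('r')(-636, Function('j')(15)), 247865), Rational(1, 2)) = Pow(Add(Mul(I, Pow(483, Rational(1, 2))), 247865), Rational(1, 2)) = Pow(Add(247865, Mul(I, Pow(483, Rational(1, 2)))), Rational(1, 2))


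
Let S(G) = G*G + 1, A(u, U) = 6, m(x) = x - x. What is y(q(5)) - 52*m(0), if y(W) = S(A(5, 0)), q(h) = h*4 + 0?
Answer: 37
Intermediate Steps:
m(x) = 0
S(G) = 1 + G² (S(G) = G² + 1 = 1 + G²)
q(h) = 4*h (q(h) = 4*h + 0 = 4*h)
y(W) = 37 (y(W) = 1 + 6² = 1 + 36 = 37)
y(q(5)) - 52*m(0) = 37 - 52*0 = 37 + 0 = 37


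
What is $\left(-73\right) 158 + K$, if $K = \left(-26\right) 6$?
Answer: $-11690$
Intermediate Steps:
$K = -156$
$\left(-73\right) 158 + K = \left(-73\right) 158 - 156 = -11534 - 156 = -11690$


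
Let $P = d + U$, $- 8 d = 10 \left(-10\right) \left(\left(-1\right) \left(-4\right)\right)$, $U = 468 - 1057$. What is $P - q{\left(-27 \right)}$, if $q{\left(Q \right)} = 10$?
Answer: $-549$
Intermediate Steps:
$U = -589$
$d = 50$ ($d = - \frac{10 \left(-10\right) \left(\left(-1\right) \left(-4\right)\right)}{8} = - \frac{\left(-100\right) 4}{8} = \left(- \frac{1}{8}\right) \left(-400\right) = 50$)
$P = -539$ ($P = 50 - 589 = -539$)
$P - q{\left(-27 \right)} = -539 - 10 = -549$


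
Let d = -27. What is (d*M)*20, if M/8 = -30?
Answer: 129600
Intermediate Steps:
M = -240 (M = 8*(-30) = -240)
(d*M)*20 = -27*(-240)*20 = 6480*20 = 129600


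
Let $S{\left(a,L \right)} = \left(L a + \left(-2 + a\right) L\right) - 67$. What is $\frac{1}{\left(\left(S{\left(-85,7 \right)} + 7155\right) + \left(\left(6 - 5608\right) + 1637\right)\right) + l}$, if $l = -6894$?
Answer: $- \frac{1}{4975} \approx -0.00020101$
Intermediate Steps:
$S{\left(a,L \right)} = -67 + L a + L \left(-2 + a\right)$ ($S{\left(a,L \right)} = \left(L a + L \left(-2 + a\right)\right) - 67 = -67 + L a + L \left(-2 + a\right)$)
$\frac{1}{\left(\left(S{\left(-85,7 \right)} + 7155\right) + \left(\left(6 - 5608\right) + 1637\right)\right) + l} = \frac{1}{\left(\left(\left(-67 - 14 + 2 \cdot 7 \left(-85\right)\right) + 7155\right) + \left(\left(6 - 5608\right) + 1637\right)\right) - 6894} = \frac{1}{\left(\left(\left(-67 - 14 - 1190\right) + 7155\right) + \left(-5602 + 1637\right)\right) - 6894} = \frac{1}{\left(\left(-1271 + 7155\right) - 3965\right) - 6894} = \frac{1}{\left(5884 - 3965\right) - 6894} = \frac{1}{1919 - 6894} = \frac{1}{-4975} = - \frac{1}{4975}$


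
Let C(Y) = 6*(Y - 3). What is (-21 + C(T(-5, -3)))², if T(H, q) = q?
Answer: 3249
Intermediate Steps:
C(Y) = -18 + 6*Y (C(Y) = 6*(-3 + Y) = -18 + 6*Y)
(-21 + C(T(-5, -3)))² = (-21 + (-18 + 6*(-3)))² = (-21 + (-18 - 18))² = (-21 - 36)² = (-57)² = 3249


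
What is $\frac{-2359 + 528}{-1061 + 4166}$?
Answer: $- \frac{1831}{3105} \approx -0.58969$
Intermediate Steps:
$\frac{-2359 + 528}{-1061 + 4166} = - \frac{1831}{3105}$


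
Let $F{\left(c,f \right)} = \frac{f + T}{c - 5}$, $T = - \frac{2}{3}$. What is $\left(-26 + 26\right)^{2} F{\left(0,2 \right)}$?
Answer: $0$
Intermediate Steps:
$T = - \frac{2}{3}$ ($T = \left(-2\right) \frac{1}{3} = - \frac{2}{3} \approx -0.66667$)
$F{\left(c,f \right)} = \frac{- \frac{2}{3} + f}{-5 + c}$ ($F{\left(c,f \right)} = \frac{f - \frac{2}{3}}{c - 5} = \frac{- \frac{2}{3} + f}{-5 + c}$)
$\left(-26 + 26\right)^{2} F{\left(0,2 \right)} = \left(-26 + 26\right)^{2} \frac{- \frac{2}{3} + 2}{-5 + 0} = 0^{2} \frac{1}{-5} \cdot \frac{4}{3} = 0 \left(\left(- \frac{1}{5}\right) \frac{4}{3}\right) = 0 \left(- \frac{4}{15}\right) = 0$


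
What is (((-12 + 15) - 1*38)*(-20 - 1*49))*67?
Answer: 161805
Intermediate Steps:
(((-12 + 15) - 1*38)*(-20 - 1*49))*67 = ((3 - 38)*(-20 - 49))*67 = -35*(-69)*67 = 2415*67 = 161805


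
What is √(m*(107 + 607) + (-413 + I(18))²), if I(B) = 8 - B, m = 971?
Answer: √872223 ≈ 933.93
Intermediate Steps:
√(m*(107 + 607) + (-413 + I(18))²) = √(971*(107 + 607) + (-413 + (8 - 1*18))²) = √(971*714 + (-413 + (8 - 18))²) = √(693294 + (-413 - 10)²) = √(693294 + (-423)²) = √(693294 + 178929) = √872223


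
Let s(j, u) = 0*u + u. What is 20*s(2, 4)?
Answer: 80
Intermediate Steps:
s(j, u) = u (s(j, u) = 0 + u = u)
20*s(2, 4) = 20*4 = 80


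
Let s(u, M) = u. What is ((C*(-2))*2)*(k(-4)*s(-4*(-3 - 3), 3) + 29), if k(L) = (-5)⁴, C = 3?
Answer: -180348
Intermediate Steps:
k(L) = 625
((C*(-2))*2)*(k(-4)*s(-4*(-3 - 3), 3) + 29) = ((3*(-2))*2)*(625*(-4*(-3 - 3)) + 29) = (-6*2)*(625*(-4*(-6)) + 29) = -12*(625*24 + 29) = -12*(15000 + 29) = -12*15029 = -180348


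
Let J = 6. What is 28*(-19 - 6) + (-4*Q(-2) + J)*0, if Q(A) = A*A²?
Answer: -700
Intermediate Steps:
Q(A) = A³
28*(-19 - 6) + (-4*Q(-2) + J)*0 = 28*(-19 - 6) + (-4*(-2)³ + 6)*0 = 28*(-25) + (-4*(-8) + 6)*0 = -700 + (32 + 6)*0 = -700 + 38*0 = -700 + 0 = -700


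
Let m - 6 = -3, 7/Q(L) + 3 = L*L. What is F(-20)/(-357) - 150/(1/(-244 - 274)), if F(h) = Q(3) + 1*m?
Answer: 166433375/2142 ≈ 77700.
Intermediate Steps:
Q(L) = 7/(-3 + L²) (Q(L) = 7/(-3 + L*L) = 7/(-3 + L²))
m = 3 (m = 6 - 3 = 3)
F(h) = 25/6 (F(h) = 7/(-3 + 3²) + 1*3 = 7/(-3 + 9) + 3 = 7/6 + 3 = 25/6)
F(-20)/(-357) - 150/(1/(-244 - 274)) = (25/6)/(-357) - 150/(1/(-244 - 274)) = (25/6)*(-1/357) - 150/(1/(-518)) = -25/2142 - 150/(-1/518) = -25/2142 - 150*(-518) = -25/2142 + 77700 = 166433375/2142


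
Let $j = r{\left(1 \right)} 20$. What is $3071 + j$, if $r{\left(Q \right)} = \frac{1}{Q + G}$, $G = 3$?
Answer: $3076$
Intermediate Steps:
$r{\left(Q \right)} = \frac{1}{3 + Q}$ ($r{\left(Q \right)} = \frac{1}{Q + 3} = \frac{1}{3 + Q}$)
$j = 5$ ($j = \frac{1}{3 + 1} \cdot 20 = \frac{1}{4} \cdot 20 = 5$)
$3071 + j = 3071 + 5 = 3076$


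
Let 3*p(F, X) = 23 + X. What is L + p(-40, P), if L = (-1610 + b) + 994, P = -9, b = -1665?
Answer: -6829/3 ≈ -2276.3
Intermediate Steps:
p(F, X) = 23/3 + X/3 (p(F, X) = (23 + X)/3 = 23/3 + X/3)
L = -2281 (L = (-1610 - 1665) + 994 = -3275 + 994 = -2281)
L + p(-40, P) = -2281 + (23/3 + (⅓)*(-9)) = -2281 + (23/3 - 3) = -2281 + 14/3 = -6829/3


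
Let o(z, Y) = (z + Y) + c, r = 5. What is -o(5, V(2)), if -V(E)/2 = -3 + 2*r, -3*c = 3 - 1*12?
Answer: 6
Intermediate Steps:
c = 3 (c = -(3 - 1*12)/3 = -(3 - 12)/3 = -⅓*(-9) = 3)
V(E) = -14 (V(E) = -2*(-3 + 2*5) = -2*(-3 + 10) = -2*7 = -14)
o(z, Y) = 3 + Y + z (o(z, Y) = (z + Y) + 3 = (Y + z) + 3 = 3 + Y + z)
-o(5, V(2)) = -(3 - 14 + 5) = -1*(-6) = 6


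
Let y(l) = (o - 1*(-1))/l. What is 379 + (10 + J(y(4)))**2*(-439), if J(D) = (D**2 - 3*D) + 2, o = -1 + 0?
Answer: -62837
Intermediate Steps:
o = -1
y(l) = 0 (y(l) = (-1 - 1*(-1))/l = (-1 + 1)/l = 0/l = 0)
J(D) = 2 + D**2 - 3*D
379 + (10 + J(y(4)))**2*(-439) = 379 + (10 + (2 + 0**2 - 3*0))**2*(-439) = 379 + (10 + (2 + 0 + 0))**2*(-439) = 379 + (10 + 2)**2*(-439) = 379 + 12**2*(-439) = 379 + 144*(-439) = 379 - 63216 = -62837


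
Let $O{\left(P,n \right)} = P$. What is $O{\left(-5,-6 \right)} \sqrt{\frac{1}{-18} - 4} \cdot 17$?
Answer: $- \frac{85 i \sqrt{146}}{6} \approx - 171.18 i$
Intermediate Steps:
$O{\left(-5,-6 \right)} \sqrt{\frac{1}{-18} - 4} \cdot 17 = - 5 \sqrt{\frac{1}{-18} - 4} \cdot 17 = - 5 \sqrt{- \frac{1}{18} - 4} \cdot 17 = - 5 \sqrt{- \frac{73}{18}} \cdot 17 = - 5 \frac{i \sqrt{146}}{6} \cdot 17 = - \frac{5 i \sqrt{146}}{6} \cdot 17 = - \frac{85 i \sqrt{146}}{6}$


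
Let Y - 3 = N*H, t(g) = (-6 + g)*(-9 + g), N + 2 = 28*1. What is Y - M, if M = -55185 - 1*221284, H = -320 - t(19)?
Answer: 264772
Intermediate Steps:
N = 26 (N = -2 + 28*1 = -2 + 28 = 26)
t(g) = (-9 + g)*(-6 + g)
H = -450 (H = -320 - (54 + 19**2 - 15*19) = -320 - (54 + 361 - 285) = -320 - 1*130 = -320 - 130 = -450)
M = -276469 (M = -55185 - 221284 = -276469)
Y = -11697 (Y = 3 + 26*(-450) = 3 - 11700 = -11697)
Y - M = -11697 - 1*(-276469) = -11697 + 276469 = 264772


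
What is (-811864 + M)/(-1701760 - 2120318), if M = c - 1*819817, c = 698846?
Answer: 310945/1274026 ≈ 0.24406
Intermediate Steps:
M = -120971 (M = 698846 - 1*819817 = 698846 - 819817 = -120971)
(-811864 + M)/(-1701760 - 2120318) = (-811864 - 120971)/(-1701760 - 2120318) = -932835/(-3822078) = -932835*(-1/3822078) = 310945/1274026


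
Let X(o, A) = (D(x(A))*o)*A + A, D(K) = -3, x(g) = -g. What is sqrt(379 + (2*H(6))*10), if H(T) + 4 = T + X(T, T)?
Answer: I*sqrt(1621) ≈ 40.262*I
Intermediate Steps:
X(o, A) = A - 3*A*o (X(o, A) = (-3*o)*A + A = -3*A*o + A = A - 3*A*o)
H(T) = -4 + T + T*(1 - 3*T) (H(T) = -4 + (T + T*(1 - 3*T)) = -4 + T + T*(1 - 3*T))
sqrt(379 + (2*H(6))*10) = sqrt(379 + (2*(-4 + 6 + 6*(1 - 3*6)))*10) = sqrt(379 + (2*(-4 + 6 + 6*(1 - 18)))*10) = sqrt(379 + (2*(-4 + 6 + 6*(-17)))*10) = sqrt(379 + (2*(-4 + 6 - 102))*10) = sqrt(379 + (2*(-100))*10) = sqrt(379 - 200*10) = sqrt(379 - 2000) = sqrt(-1621) = I*sqrt(1621)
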